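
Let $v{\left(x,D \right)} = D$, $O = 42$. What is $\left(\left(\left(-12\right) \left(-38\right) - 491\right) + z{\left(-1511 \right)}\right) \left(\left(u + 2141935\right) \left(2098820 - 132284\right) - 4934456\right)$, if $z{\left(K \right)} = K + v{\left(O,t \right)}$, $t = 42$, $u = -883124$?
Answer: $-3723140290216960$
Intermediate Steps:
$z{\left(K \right)} = 42 + K$ ($z{\left(K \right)} = K + 42 = 42 + K$)
$\left(\left(\left(-12\right) \left(-38\right) - 491\right) + z{\left(-1511 \right)}\right) \left(\left(u + 2141935\right) \left(2098820 - 132284\right) - 4934456\right) = \left(\left(\left(-12\right) \left(-38\right) - 491\right) + \left(42 - 1511\right)\right) \left(\left(-883124 + 2141935\right) \left(2098820 - 132284\right) - 4934456\right) = \left(\left(456 - 491\right) - 1469\right) \left(1258811 \cdot 1966536 - 4934456\right) = \left(-35 - 1469\right) \left(2475497148696 - 4934456\right) = \left(-1504\right) 2475492214240 = -3723140290216960$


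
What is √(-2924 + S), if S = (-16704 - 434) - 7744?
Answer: I*√27806 ≈ 166.75*I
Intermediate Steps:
S = -24882 (S = -17138 - 7744 = -24882)
√(-2924 + S) = √(-2924 - 24882) = √(-27806) = I*√27806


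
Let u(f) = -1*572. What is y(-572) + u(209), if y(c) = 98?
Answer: -474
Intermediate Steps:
u(f) = -572
y(-572) + u(209) = 98 - 572 = -474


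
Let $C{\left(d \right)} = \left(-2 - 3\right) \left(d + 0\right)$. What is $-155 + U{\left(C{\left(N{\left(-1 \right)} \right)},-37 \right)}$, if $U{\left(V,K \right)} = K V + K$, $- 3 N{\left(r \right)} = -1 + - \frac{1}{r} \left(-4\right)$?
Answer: $\frac{349}{3} \approx 116.33$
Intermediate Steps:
$N{\left(r \right)} = \frac{1}{3} - \frac{4}{3 r}$ ($N{\left(r \right)} = - \frac{-1 + - \frac{1}{r} \left(-4\right)}{3} = - \frac{-1 + \frac{4}{r}}{3} = \frac{1}{3} - \frac{4}{3 r}$)
$C{\left(d \right)} = - 5 d$
$U{\left(V,K \right)} = K + K V$
$-155 + U{\left(C{\left(N{\left(-1 \right)} \right)},-37 \right)} = -155 - 37 \left(1 - 5 \frac{-4 - 1}{3 \left(-1\right)}\right) = -155 - 37 \left(1 - 5 \cdot \frac{1}{3} \left(-1\right) \left(-5\right)\right) = -155 - 37 \left(1 - \frac{25}{3}\right) = -155 - - \frac{814}{3} = -155 + \frac{814}{3} = \frac{349}{3}$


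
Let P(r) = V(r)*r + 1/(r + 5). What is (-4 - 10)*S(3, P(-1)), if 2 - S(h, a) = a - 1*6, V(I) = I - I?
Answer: -217/2 ≈ -108.50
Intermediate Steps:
V(I) = 0
P(r) = 1/(5 + r) (P(r) = 0*r + 1/(r + 5) = 0 + 1/(5 + r) = 1/(5 + r))
S(h, a) = 8 - a (S(h, a) = 2 - (a - 1*6) = 2 - (a - 6) = 2 - (-6 + a) = 2 + (6 - a) = 8 - a)
(-4 - 10)*S(3, P(-1)) = (-4 - 10)*(8 - 1/(5 - 1)) = -14*(8 - 1/4) = -14*(8 - 1*¼) = -14*(8 - ¼) = -14*31/4 = -217/2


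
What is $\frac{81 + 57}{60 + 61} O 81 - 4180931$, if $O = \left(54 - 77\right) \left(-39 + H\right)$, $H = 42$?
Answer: $- \frac{506663933}{121} \approx -4.1873 \cdot 10^{6}$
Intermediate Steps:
$O = -69$ ($O = \left(54 - 77\right) \left(-39 + 42\right) = \left(-23\right) 3 = -69$)
$\frac{81 + 57}{60 + 61} O 81 - 4180931 = \frac{81 + 57}{60 + 61} \left(-69\right) 81 - 4180931 = \frac{138}{121} \left(-69\right) 81 - 4180931 = \left(- \frac{9522}{121}\right) 81 - 4180931 = - \frac{771282}{121} - 4180931 = - \frac{506663933}{121}$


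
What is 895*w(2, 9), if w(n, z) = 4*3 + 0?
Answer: 10740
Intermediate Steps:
w(n, z) = 12 (w(n, z) = 12 + 0 = 12)
895*w(2, 9) = 895*12 = 10740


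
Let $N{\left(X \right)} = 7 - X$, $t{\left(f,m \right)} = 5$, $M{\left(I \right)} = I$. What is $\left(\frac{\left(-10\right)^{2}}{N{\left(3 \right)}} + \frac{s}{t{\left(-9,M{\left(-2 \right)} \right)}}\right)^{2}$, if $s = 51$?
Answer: $\frac{30976}{25} \approx 1239.0$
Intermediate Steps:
$\left(\frac{\left(-10\right)^{2}}{N{\left(3 \right)}} + \frac{s}{t{\left(-9,M{\left(-2 \right)} \right)}}\right)^{2} = \left(\frac{\left(-10\right)^{2}}{7 - 3} + \frac{51}{5}\right)^{2} = \left(\frac{100}{7 - 3} + 51 \cdot \frac{1}{5}\right)^{2} = \left(\frac{100}{4} + \frac{51}{5}\right)^{2} = \left(100 \cdot \frac{1}{4} + \frac{51}{5}\right)^{2} = \left(25 + \frac{51}{5}\right)^{2} = \left(\frac{176}{5}\right)^{2} = \frac{30976}{25}$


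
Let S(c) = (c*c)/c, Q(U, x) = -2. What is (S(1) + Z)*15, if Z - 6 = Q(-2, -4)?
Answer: 75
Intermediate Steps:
Z = 4 (Z = 6 - 2 = 4)
S(c) = c (S(c) = c²/c = c)
(S(1) + Z)*15 = (1 + 4)*15 = 5*15 = 75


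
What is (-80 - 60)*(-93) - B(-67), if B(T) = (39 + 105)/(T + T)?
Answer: 872412/67 ≈ 13021.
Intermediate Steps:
B(T) = 72/T (B(T) = 144/((2*T)) = 144*(1/(2*T)) = 72/T)
(-80 - 60)*(-93) - B(-67) = (-80 - 60)*(-93) - 72/(-67) = -140*(-93) - 72*(-1)/67 = 13020 - 1*(-72/67) = 13020 + 72/67 = 872412/67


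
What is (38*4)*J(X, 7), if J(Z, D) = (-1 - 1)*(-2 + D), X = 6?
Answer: -1520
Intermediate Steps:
J(Z, D) = 4 - 2*D (J(Z, D) = -2*(-2 + D) = 4 - 2*D)
(38*4)*J(X, 7) = (38*4)*(4 - 2*7) = 152*(4 - 14) = 152*(-10) = -1520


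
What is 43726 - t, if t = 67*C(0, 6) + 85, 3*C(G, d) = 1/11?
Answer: 1440086/33 ≈ 43639.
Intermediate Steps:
C(G, d) = 1/33 (C(G, d) = (⅓)/11 = (⅓)*(1/11) = 1/33)
t = 2872/33 (t = 67*(1/33) + 85 = 67/33 + 85 = 2872/33 ≈ 87.030)
43726 - t = 43726 - 1*2872/33 = 43726 - 2872/33 = 1440086/33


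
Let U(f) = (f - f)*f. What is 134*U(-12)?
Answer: 0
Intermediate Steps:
U(f) = 0 (U(f) = 0*f = 0)
134*U(-12) = 134*0 = 0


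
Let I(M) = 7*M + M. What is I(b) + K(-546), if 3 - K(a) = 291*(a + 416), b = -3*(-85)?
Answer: 39873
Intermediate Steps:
b = 255
I(M) = 8*M
K(a) = -121053 - 291*a (K(a) = 3 - 291*(a + 416) = 3 - 291*(416 + a) = 3 - (121056 + 291*a) = 3 + (-121056 - 291*a) = -121053 - 291*a)
I(b) + K(-546) = 8*255 + (-121053 - 291*(-546)) = 2040 + (-121053 + 158886) = 2040 + 37833 = 39873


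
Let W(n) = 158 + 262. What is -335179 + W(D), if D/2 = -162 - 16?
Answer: -334759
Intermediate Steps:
D = -356 (D = 2*(-162 - 16) = 2*(-178) = -356)
W(n) = 420
-335179 + W(D) = -335179 + 420 = -334759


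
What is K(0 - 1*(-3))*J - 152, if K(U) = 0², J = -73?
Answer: -152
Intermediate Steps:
K(U) = 0
K(0 - 1*(-3))*J - 152 = 0*(-73) - 152 = 0 - 152 = -152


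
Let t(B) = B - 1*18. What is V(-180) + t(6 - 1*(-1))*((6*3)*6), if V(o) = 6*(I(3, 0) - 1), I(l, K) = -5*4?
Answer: -1314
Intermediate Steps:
t(B) = -18 + B (t(B) = B - 18 = -18 + B)
I(l, K) = -20
V(o) = -126 (V(o) = 6*(-20 - 1) = 6*(-21) = -126)
V(-180) + t(6 - 1*(-1))*((6*3)*6) = -126 + (-18 + (6 - 1*(-1)))*((6*3)*6) = -126 + (-18 + (6 + 1))*(18*6) = -126 + (-18 + 7)*108 = -126 - 11*108 = -126 - 1188 = -1314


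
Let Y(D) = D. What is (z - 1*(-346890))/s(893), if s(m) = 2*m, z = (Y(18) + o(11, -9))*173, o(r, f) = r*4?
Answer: 178808/893 ≈ 200.23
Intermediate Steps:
o(r, f) = 4*r
z = 10726 (z = (18 + 4*11)*173 = (18 + 44)*173 = 62*173 = 10726)
(z - 1*(-346890))/s(893) = (10726 - 1*(-346890))/((2*893)) = (10726 + 346890)/1786 = 357616*(1/1786) = 178808/893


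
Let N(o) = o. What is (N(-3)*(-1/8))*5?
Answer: 15/8 ≈ 1.8750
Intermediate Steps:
(N(-3)*(-1/8))*5 = -(-3)/8*5 = -3*(-⅛)*5 = (3/8)*5 = 15/8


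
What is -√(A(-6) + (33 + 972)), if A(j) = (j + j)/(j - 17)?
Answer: -√531921/23 ≈ -31.710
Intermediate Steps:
A(j) = 2*j/(-17 + j) (A(j) = (2*j)/(-17 + j) = 2*j/(-17 + j))
-√(A(-6) + (33 + 972)) = -√(2*(-6)/(-17 - 6) + (33 + 972)) = -√(2*(-6)/(-23) + 1005) = -√(2*(-6)*(-1/23) + 1005) = -√(12/23 + 1005) = -√(23127/23) = -√531921/23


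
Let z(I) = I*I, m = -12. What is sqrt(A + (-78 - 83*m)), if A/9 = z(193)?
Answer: 3*sqrt(37351) ≈ 579.79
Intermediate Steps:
z(I) = I**2
A = 335241 (A = 9*193**2 = 9*37249 = 335241)
sqrt(A + (-78 - 83*m)) = sqrt(335241 + (-78 - 83*(-12))) = sqrt(335241 + (-78 + 996)) = sqrt(335241 + 918) = sqrt(336159) = 3*sqrt(37351)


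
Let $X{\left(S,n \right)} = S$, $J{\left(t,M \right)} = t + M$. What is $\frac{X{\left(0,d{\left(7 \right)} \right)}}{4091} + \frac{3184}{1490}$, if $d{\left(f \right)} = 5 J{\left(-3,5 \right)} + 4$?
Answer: $\frac{1592}{745} \approx 2.1369$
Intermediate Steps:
$J{\left(t,M \right)} = M + t$
$d{\left(f \right)} = 14$ ($d{\left(f \right)} = 5 \left(5 - 3\right) + 4 = 5 \cdot 2 + 4 = 10 + 4 = 14$)
$\frac{X{\left(0,d{\left(7 \right)} \right)}}{4091} + \frac{3184}{1490} = \frac{0}{4091} + \frac{3184}{1490} = 0 \cdot \frac{1}{4091} + 3184 \cdot \frac{1}{1490} = 0 + \frac{1592}{745} = \frac{1592}{745}$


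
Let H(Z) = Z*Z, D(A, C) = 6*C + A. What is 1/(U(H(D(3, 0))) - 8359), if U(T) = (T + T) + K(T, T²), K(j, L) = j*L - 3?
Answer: -1/7615 ≈ -0.00013132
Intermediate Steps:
D(A, C) = A + 6*C
H(Z) = Z²
K(j, L) = -3 + L*j (K(j, L) = L*j - 3 = -3 + L*j)
U(T) = -3 + T³ + 2*T (U(T) = (T + T) + (-3 + T²*T) = 2*T + (-3 + T³) = -3 + T³ + 2*T)
1/(U(H(D(3, 0))) - 8359) = 1/((-3 + ((3 + 6*0)²)³ + 2*(3 + 6*0)²) - 8359) = 1/((-3 + ((3 + 0)²)³ + 2*(3 + 0)²) - 8359) = 1/((-3 + (3²)³ + 2*3²) - 8359) = 1/((-3 + 9³ + 2*9) - 8359) = 1/((-3 + 729 + 18) - 8359) = 1/(744 - 8359) = 1/(-7615) = -1/7615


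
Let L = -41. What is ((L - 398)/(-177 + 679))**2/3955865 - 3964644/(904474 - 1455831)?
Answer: 3952329142782940637/549644376794295220 ≈ 7.1907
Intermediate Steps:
((L - 398)/(-177 + 679))**2/3955865 - 3964644/(904474 - 1455831) = ((-41 - 398)/(-177 + 679))**2/3955865 - 3964644/(904474 - 1455831) = (-439/502)**2*(1/3955865) - 3964644/(-551357) = (-439*1/502)**2*(1/3955865) - 3964644*(-1/551357) = (-439/502)**2*(1/3955865) + 3964644/551357 = (192721/252004)*(1/3955865) + 3964644/551357 = 192721/996893803460 + 3964644/551357 = 3952329142782940637/549644376794295220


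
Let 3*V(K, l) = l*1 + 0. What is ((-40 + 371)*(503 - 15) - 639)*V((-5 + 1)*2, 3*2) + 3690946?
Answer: 4012724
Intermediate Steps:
V(K, l) = l/3 (V(K, l) = (l*1 + 0)/3 = (l + 0)/3 = l/3)
((-40 + 371)*(503 - 15) - 639)*V((-5 + 1)*2, 3*2) + 3690946 = ((-40 + 371)*(503 - 15) - 639)*((3*2)/3) + 3690946 = (331*488 - 639)*((⅓)*6) + 3690946 = (161528 - 639)*2 + 3690946 = 160889*2 + 3690946 = 321778 + 3690946 = 4012724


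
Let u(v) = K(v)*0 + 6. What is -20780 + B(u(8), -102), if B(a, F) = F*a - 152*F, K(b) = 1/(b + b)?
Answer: -5888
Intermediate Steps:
K(b) = 1/(2*b)
u(v) = 6 (u(v) = (1/(2*v))*0 + 6 = 0 + 6 = 6)
B(a, F) = -152*F + F*a
-20780 + B(u(8), -102) = -20780 - 102*(-152 + 6) = -20780 - 102*(-146) = -20780 + 14892 = -5888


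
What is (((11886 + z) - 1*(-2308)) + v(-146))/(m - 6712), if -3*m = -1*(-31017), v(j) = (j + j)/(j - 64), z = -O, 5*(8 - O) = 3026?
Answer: -91366/105315 ≈ -0.86755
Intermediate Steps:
O = -2986/5 (O = 8 - 1/5*3026 = 8 - 3026/5 = -2986/5 ≈ -597.20)
z = 2986/5 (z = -1*(-2986/5) = 2986/5 ≈ 597.20)
v(j) = 2*j/(-64 + j) (v(j) = (2*j)/(-64 + j) = 2*j/(-64 + j))
m = -10339 (m = -(-1)*(-31017)/3 = -1/3*31017 = -10339)
(((11886 + z) - 1*(-2308)) + v(-146))/(m - 6712) = (((11886 + 2986/5) - 1*(-2308)) + 2*(-146)/(-64 - 146))/(-10339 - 6712) = ((62416/5 + 2308) + 2*(-146)/(-210))/(-17051) = (73956/5 + 2*(-146)*(-1/210))*(-1/17051) = (73956/5 + 146/105)*(-1/17051) = (1553222/105)*(-1/17051) = -91366/105315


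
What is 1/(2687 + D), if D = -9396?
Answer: -1/6709 ≈ -0.00014905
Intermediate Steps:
1/(2687 + D) = 1/(2687 - 9396) = 1/(-6709) = -1/6709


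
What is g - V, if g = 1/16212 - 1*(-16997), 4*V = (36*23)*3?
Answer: 265487713/16212 ≈ 16376.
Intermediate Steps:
V = 621 (V = ((36*23)*3)/4 = (828*3)/4 = (1/4)*2484 = 621)
g = 275555365/16212 (g = 1/16212 + 16997 = 275555365/16212 ≈ 16997.)
g - V = 275555365/16212 - 1*621 = 275555365/16212 - 621 = 265487713/16212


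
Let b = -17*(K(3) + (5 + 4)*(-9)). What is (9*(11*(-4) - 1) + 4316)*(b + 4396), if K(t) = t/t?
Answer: 22511716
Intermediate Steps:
K(t) = 1
b = 1360 (b = -17*(1 + (5 + 4)*(-9)) = -17*(1 + 9*(-9)) = -17*(1 - 81) = -17*(-80) = 1360)
(9*(11*(-4) - 1) + 4316)*(b + 4396) = (9*(11*(-4) - 1) + 4316)*(1360 + 4396) = (9*(-44 - 1) + 4316)*5756 = (9*(-45) + 4316)*5756 = (-405 + 4316)*5756 = 3911*5756 = 22511716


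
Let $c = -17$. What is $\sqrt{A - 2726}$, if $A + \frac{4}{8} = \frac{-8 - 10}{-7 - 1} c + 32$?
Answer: $\frac{i \sqrt{10931}}{2} \approx 52.276 i$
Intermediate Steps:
$A = - \frac{27}{4}$ ($A = - \frac{1}{2} + \left(\frac{-8 - 10}{-7 - 1} \left(-17\right) + 32\right) = - \frac{1}{2} + \left(- \frac{18}{-8} \left(-17\right) + 32\right) = - \frac{1}{2} + \left(\left(-18\right) \left(- \frac{1}{8}\right) \left(-17\right) + 32\right) = - \frac{1}{2} + \left(\frac{9}{4} \left(-17\right) + 32\right) = - \frac{1}{2} + \left(- \frac{153}{4} + 32\right) = - \frac{1}{2} - \frac{25}{4} = - \frac{27}{4} \approx -6.75$)
$\sqrt{A - 2726} = \sqrt{- \frac{27}{4} - 2726} = \sqrt{- \frac{10931}{4}} = \frac{i \sqrt{10931}}{2}$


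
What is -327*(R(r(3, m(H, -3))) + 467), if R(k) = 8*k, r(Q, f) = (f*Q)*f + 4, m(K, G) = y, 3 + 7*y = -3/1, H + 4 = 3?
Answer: -8278005/49 ≈ -1.6894e+5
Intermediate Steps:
H = -1 (H = -4 + 3 = -1)
y = -6/7 (y = -3/7 + (-3/1)/7 = -3/7 + (-3*1)/7 = -3/7 + (⅐)*(-3) = -3/7 - 3/7 = -6/7 ≈ -0.85714)
m(K, G) = -6/7
r(Q, f) = 4 + Q*f² (r(Q, f) = (Q*f)*f + 4 = Q*f² + 4 = 4 + Q*f²)
-327*(R(r(3, m(H, -3))) + 467) = -327*(8*(4 + 3*(-6/7)²) + 467) = -327*(8*(4 + 3*(36/49)) + 467) = -327*(8*(4 + 108/49) + 467) = -327*(8*(304/49) + 467) = -327*(2432/49 + 467) = -327*25315/49 = -8278005/49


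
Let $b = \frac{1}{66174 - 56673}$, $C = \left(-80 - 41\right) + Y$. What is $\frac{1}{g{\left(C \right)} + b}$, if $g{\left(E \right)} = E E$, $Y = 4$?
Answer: $\frac{9501}{130059190} \approx 7.3051 \cdot 10^{-5}$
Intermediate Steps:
$C = -117$ ($C = \left(-80 - 41\right) + 4 = -121 + 4 = -117$)
$g{\left(E \right)} = E^{2}$
$b = \frac{1}{9501} \approx 0.00010525$
$\frac{1}{g{\left(C \right)} + b} = \frac{1}{\left(-117\right)^{2} + \frac{1}{9501}} = \frac{1}{13689 + \frac{1}{9501}} = \frac{1}{\frac{130059190}{9501}} = \frac{9501}{130059190}$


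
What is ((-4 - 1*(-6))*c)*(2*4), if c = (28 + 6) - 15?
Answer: 304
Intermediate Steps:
c = 19 (c = 34 - 15 = 19)
((-4 - 1*(-6))*c)*(2*4) = ((-4 - 1*(-6))*19)*(2*4) = ((-4 + 6)*19)*8 = (2*19)*8 = 38*8 = 304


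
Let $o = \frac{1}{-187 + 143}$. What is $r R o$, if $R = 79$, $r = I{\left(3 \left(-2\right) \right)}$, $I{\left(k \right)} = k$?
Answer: $\frac{237}{22} \approx 10.773$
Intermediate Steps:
$o = - \frac{1}{44}$ ($o = \frac{1}{-44} = - \frac{1}{44} \approx -0.022727$)
$r = -6$ ($r = 3 \left(-2\right) = -6$)
$r R o = \left(-6\right) 79 \left(- \frac{1}{44}\right) = \left(-474\right) \left(- \frac{1}{44}\right) = \frac{237}{22}$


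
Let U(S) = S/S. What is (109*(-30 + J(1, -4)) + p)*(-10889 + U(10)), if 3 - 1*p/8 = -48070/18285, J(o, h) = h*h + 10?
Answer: 676841632/159 ≈ 4.2569e+6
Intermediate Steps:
J(o, h) = 10 + h² (J(o, h) = h² + 10 = 10 + h²)
p = 7160/159 (p = 24 - (-384560)/18285 = 24 - 8*(-418/159) = 24 + 3344/159 = 7160/159 ≈ 45.031)
U(S) = 1
(109*(-30 + J(1, -4)) + p)*(-10889 + U(10)) = (109*(-30 + (10 + (-4)²)) + 7160/159)*(-10889 + 1) = (109*(-30 + (10 + 16)) + 7160/159)*(-10888) = (109*(-30 + 26) + 7160/159)*(-10888) = (109*(-4) + 7160/159)*(-10888) = (-436 + 7160/159)*(-10888) = -62164/159*(-10888) = 676841632/159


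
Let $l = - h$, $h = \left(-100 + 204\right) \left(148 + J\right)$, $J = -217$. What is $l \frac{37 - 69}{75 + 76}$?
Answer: $- \frac{229632}{151} \approx -1520.7$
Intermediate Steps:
$h = -7176$ ($h = \left(-100 + 204\right) \left(148 - 217\right) = 104 \left(-69\right) = -7176$)
$l = 7176$ ($l = \left(-1\right) \left(-7176\right) = 7176$)
$l \frac{37 - 69}{75 + 76} = 7176 \frac{37 - 69}{75 + 76} = 7176 \left(- \frac{32}{151}\right) = - \frac{229632}{151}$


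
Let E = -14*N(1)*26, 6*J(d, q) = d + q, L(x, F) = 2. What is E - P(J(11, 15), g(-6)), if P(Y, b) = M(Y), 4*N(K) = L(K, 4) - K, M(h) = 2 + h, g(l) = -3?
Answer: -292/3 ≈ -97.333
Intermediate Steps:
J(d, q) = d/6 + q/6 (J(d, q) = (d + q)/6 = d/6 + q/6)
N(K) = ½ - K/4 (N(K) = (2 - K)/4 = ½ - K/4)
P(Y, b) = 2 + Y
E = -91 (E = -14*(½ - ¼*1)*26 = -14*(½ - ¼)*26 = -14*¼*26 = -7/2*26 = -91)
E - P(J(11, 15), g(-6)) = -91 - (2 + ((⅙)*11 + (⅙)*15)) = -91 - (2 + (11/6 + 5/2)) = -91 - (2 + 13/3) = -91 - 1*19/3 = -91 - 19/3 = -292/3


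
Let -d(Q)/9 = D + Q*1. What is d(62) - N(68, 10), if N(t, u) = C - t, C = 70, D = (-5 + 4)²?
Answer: -569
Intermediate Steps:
D = 1 (D = (-1)² = 1)
N(t, u) = 70 - t
d(Q) = -9 - 9*Q (d(Q) = -9*(1 + Q*1) = -9*(1 + Q) = -9 - 9*Q)
d(62) - N(68, 10) = (-9 - 9*62) - (70 - 1*68) = (-9 - 558) - (70 - 68) = -567 - 1*2 = -567 - 2 = -569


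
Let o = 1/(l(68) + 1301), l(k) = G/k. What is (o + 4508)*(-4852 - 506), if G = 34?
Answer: -3309079932/137 ≈ -2.4154e+7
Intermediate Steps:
l(k) = 34/k
o = 2/2603 (o = 1/(34/68 + 1301) = 1/(34*(1/68) + 1301) = 1/(½ + 1301) = 1/(2603/2) = 2/2603 ≈ 0.00076834)
(o + 4508)*(-4852 - 506) = (2/2603 + 4508)*(-4852 - 506) = (11734326/2603)*(-5358) = -3309079932/137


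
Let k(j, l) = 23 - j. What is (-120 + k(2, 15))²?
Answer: 9801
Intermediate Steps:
(-120 + k(2, 15))² = (-120 + (23 - 1*2))² = (-120 + (23 - 2))² = (-120 + 21)² = (-99)² = 9801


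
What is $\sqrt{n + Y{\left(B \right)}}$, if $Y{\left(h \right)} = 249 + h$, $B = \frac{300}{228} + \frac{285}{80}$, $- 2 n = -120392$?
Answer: $\frac{\sqrt{349158497}}{76} \approx 245.87$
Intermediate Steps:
$n = 60196$ ($n = \left(- \frac{1}{2}\right) \left(-120392\right) = 60196$)
$B = \frac{1483}{304}$ ($B = 300 \cdot \frac{1}{228} + 285 \cdot \frac{1}{80} = \frac{25}{19} + \frac{57}{16} = \frac{1483}{304} \approx 4.8783$)
$\sqrt{n + Y{\left(B \right)}} = \sqrt{60196 + \left(249 + \frac{1483}{304}\right)} = \sqrt{60196 + \frac{77179}{304}} = \sqrt{\frac{18376763}{304}} = \frac{\sqrt{349158497}}{76}$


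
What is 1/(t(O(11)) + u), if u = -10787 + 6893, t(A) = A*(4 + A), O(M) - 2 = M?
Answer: -1/3673 ≈ -0.00027226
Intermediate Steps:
O(M) = 2 + M
u = -3894
1/(t(O(11)) + u) = 1/((2 + 11)*(4 + (2 + 11)) - 3894) = 1/(13*(4 + 13) - 3894) = 1/(13*17 - 3894) = 1/(221 - 3894) = 1/(-3673) = -1/3673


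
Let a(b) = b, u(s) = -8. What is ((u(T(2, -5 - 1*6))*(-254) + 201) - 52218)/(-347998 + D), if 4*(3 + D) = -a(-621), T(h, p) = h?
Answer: 199940/1391383 ≈ 0.14370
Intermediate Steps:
D = 609/4 (D = -3 + (-1*(-621))/4 = -3 + (1/4)*621 = -3 + 621/4 = 609/4 ≈ 152.25)
((u(T(2, -5 - 1*6))*(-254) + 201) - 52218)/(-347998 + D) = ((-8*(-254) + 201) - 52218)/(-347998 + 609/4) = ((2032 + 201) - 52218)/(-1391383/4) = (2233 - 52218)*(-4/1391383) = -49985*(-4/1391383) = 199940/1391383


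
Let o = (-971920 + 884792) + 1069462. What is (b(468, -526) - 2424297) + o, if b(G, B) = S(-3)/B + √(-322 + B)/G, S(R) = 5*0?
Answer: -1441963 + I*√53/117 ≈ -1.442e+6 + 0.062223*I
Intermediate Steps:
S(R) = 0
b(G, B) = √(-322 + B)/G (b(G, B) = 0/B + √(-322 + B)/G = 0 + √(-322 + B)/G = √(-322 + B)/G)
o = 982334 (o = -87128 + 1069462 = 982334)
(b(468, -526) - 2424297) + o = (√(-322 - 526)/468 - 2424297) + 982334 = (√(-848)/468 - 2424297) + 982334 = ((4*I*√53)/468 - 2424297) + 982334 = (I*√53/117 - 2424297) + 982334 = (-2424297 + I*√53/117) + 982334 = -1441963 + I*√53/117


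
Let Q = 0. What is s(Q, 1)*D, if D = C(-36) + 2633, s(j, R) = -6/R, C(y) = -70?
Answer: -15378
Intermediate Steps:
D = 2563 (D = -70 + 2633 = 2563)
s(Q, 1)*D = -6/1*2563 = -6*1*2563 = -6*2563 = -15378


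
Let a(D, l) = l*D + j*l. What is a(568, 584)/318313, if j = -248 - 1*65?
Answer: 148920/318313 ≈ 0.46784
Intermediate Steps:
j = -313 (j = -248 - 65 = -313)
a(D, l) = -313*l + D*l (a(D, l) = l*D - 313*l = D*l - 313*l = -313*l + D*l)
a(568, 584)/318313 = (584*(-313 + 568))/318313 = (584*255)*(1/318313) = 148920*(1/318313) = 148920/318313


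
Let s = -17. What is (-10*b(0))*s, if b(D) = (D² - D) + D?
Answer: 0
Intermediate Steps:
b(D) = D²
(-10*b(0))*s = -10*0²*(-17) = -10*0*(-17) = 0*(-17) = 0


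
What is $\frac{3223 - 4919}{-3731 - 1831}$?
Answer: $\frac{848}{2781} \approx 0.30493$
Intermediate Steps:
$\frac{3223 - 4919}{-3731 - 1831} = - \frac{1696}{-5562} = \left(-1696\right) \left(- \frac{1}{5562}\right) = \frac{848}{2781}$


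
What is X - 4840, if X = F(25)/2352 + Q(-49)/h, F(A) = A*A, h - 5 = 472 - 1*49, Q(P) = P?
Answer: -1218015697/251664 ≈ -4839.9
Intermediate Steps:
h = 428 (h = 5 + (472 - 1*49) = 5 + (472 - 49) = 5 + 423 = 428)
F(A) = A**2
X = 38063/251664 (X = 25**2/2352 - 49/428 = 625*(1/2352) - 49*1/428 = 625/2352 - 49/428 = 38063/251664 ≈ 0.15125)
X - 4840 = 38063/251664 - 4840 = -1218015697/251664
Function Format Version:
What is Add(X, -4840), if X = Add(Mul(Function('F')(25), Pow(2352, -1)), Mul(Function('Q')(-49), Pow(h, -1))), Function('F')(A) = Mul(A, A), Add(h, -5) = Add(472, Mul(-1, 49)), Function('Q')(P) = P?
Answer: Rational(-1218015697, 251664) ≈ -4839.9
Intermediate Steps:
h = 428 (h = Add(5, Add(472, Mul(-1, 49))) = Add(5, Add(472, -49)) = Add(5, 423) = 428)
Function('F')(A) = Pow(A, 2)
X = Rational(38063, 251664) (X = Add(Mul(Pow(25, 2), Pow(2352, -1)), Mul(-49, Pow(428, -1))) = Add(Mul(625, Rational(1, 2352)), Mul(-49, Rational(1, 428))) = Add(Rational(625, 2352), Rational(-49, 428)) = Rational(38063, 251664) ≈ 0.15125)
Add(X, -4840) = Add(Rational(38063, 251664), -4840) = Rational(-1218015697, 251664)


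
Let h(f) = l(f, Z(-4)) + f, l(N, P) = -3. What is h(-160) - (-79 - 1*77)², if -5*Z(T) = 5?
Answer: -24499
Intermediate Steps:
Z(T) = -1 (Z(T) = -⅕*5 = -1)
h(f) = -3 + f
h(-160) - (-79 - 1*77)² = (-3 - 160) - (-79 - 1*77)² = -163 - (-79 - 77)² = -163 - 1*(-156)² = -163 - 1*24336 = -163 - 24336 = -24499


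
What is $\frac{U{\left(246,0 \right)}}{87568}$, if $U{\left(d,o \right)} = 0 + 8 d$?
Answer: $\frac{123}{5473} \approx 0.022474$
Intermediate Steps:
$U{\left(d,o \right)} = 8 d$
$\frac{U{\left(246,0 \right)}}{87568} = \frac{8 \cdot 246}{87568} = 1968 \cdot \frac{1}{87568} = \frac{123}{5473}$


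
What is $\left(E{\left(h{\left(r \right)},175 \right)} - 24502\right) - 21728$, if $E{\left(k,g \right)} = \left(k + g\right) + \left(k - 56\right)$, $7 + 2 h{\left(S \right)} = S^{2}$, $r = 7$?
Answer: $-46069$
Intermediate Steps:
$h{\left(S \right)} = - \frac{7}{2} + \frac{S^{2}}{2}$
$E{\left(k,g \right)} = -56 + g + 2 k$ ($E{\left(k,g \right)} = \left(g + k\right) + \left(-56 + k\right) = -56 + g + 2 k$)
$\left(E{\left(h{\left(r \right)},175 \right)} - 24502\right) - 21728 = \left(\left(-56 + 175 + 2 \left(- \frac{7}{2} + \frac{7^{2}}{2}\right)\right) - 24502\right) - 21728 = \left(\left(-56 + 175 + 2 \left(- \frac{7}{2} + \frac{1}{2} \cdot 49\right)\right) - 24502\right) - 21728 = \left(\left(-56 + 175 + 2 \left(- \frac{7}{2} + \frac{49}{2}\right)\right) - 24502\right) - 21728 = \left(\left(-56 + 175 + 2 \cdot 21\right) - 24502\right) - 21728 = \left(\left(-56 + 175 + 42\right) - 24502\right) - 21728 = \left(161 - 24502\right) - 21728 = -24341 - 21728 = -46069$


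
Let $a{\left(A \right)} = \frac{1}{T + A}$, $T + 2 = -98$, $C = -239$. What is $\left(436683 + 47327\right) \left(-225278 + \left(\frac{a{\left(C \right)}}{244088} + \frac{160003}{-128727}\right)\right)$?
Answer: $- \frac{193570885791618587304025}{1775270452644} \approx -1.0904 \cdot 10^{11}$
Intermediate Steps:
$T = -100$ ($T = -2 - 98 = -100$)
$a{\left(A \right)} = \frac{1}{-100 + A}$
$\left(436683 + 47327\right) \left(-225278 + \left(\frac{a{\left(C \right)}}{244088} + \frac{160003}{-128727}\right)\right) = \left(436683 + 47327\right) \left(-225278 + \left(\frac{1}{\left(-100 - 239\right) 244088} + \frac{160003}{-128727}\right)\right) = 484010 \left(-225278 + \left(\frac{1}{-339} \cdot \frac{1}{244088} + 160003 \left(- \frac{1}{128727}\right)\right)\right) = 484010 \left(-225278 - \frac{4413193828741}{3550540905288}\right) = 484010 \left(- \frac{799863167255298805}{3550540905288}\right) = - \frac{193570885791618587304025}{1775270452644}$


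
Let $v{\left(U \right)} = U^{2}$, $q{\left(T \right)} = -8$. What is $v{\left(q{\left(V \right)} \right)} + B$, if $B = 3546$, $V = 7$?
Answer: $3610$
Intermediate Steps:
$v{\left(q{\left(V \right)} \right)} + B = \left(-8\right)^{2} + 3546 = 64 + 3546 = 3610$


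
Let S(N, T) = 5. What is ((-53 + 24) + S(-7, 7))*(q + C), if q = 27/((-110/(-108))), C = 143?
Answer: -223752/55 ≈ -4068.2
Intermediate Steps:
q = 1458/55 (q = 27/((-110*(-1/108))) = 27/(55/54) = 27*(54/55) = 1458/55 ≈ 26.509)
((-53 + 24) + S(-7, 7))*(q + C) = ((-53 + 24) + 5)*(1458/55 + 143) = (-29 + 5)*(9323/55) = -24*9323/55 = -223752/55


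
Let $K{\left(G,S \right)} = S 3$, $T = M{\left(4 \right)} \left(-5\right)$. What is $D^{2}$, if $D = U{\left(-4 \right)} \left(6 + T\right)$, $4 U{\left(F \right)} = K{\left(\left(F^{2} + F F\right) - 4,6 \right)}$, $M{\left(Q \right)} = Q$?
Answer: $3969$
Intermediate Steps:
$T = -20$ ($T = 4 \left(-5\right) = -20$)
$K{\left(G,S \right)} = 3 S$
$U{\left(F \right)} = \frac{9}{2}$ ($U{\left(F \right)} = \frac{3 \cdot 6}{4} = \frac{1}{4} \cdot 18 = \frac{9}{2}$)
$D = -63$ ($D = \frac{9 \left(6 - 20\right)}{2} = \frac{9}{2} \left(-14\right) = -63$)
$D^{2} = \left(-63\right)^{2} = 3969$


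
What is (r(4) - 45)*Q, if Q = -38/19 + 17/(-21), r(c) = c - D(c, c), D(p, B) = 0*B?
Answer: 2419/21 ≈ 115.19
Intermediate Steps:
D(p, B) = 0
r(c) = c (r(c) = c - 1*0 = c + 0 = c)
Q = -59/21 (Q = -38*1/19 + 17*(-1/21) = -2 - 17/21 = -59/21 ≈ -2.8095)
(r(4) - 45)*Q = (4 - 45)*(-59/21) = -41*(-59/21) = 2419/21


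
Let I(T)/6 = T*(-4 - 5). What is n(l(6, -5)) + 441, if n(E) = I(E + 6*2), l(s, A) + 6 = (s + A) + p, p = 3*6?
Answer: -909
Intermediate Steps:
p = 18
I(T) = -54*T (I(T) = 6*(T*(-4 - 5)) = 6*(T*(-9)) = 6*(-9*T) = -54*T)
l(s, A) = 12 + A + s (l(s, A) = -6 + ((s + A) + 18) = -6 + ((A + s) + 18) = -6 + (18 + A + s) = 12 + A + s)
n(E) = -648 - 54*E (n(E) = -54*(E + 6*2) = -54*(E + 12) = -54*(12 + E) = -648 - 54*E)
n(l(6, -5)) + 441 = (-648 - 54*(12 - 5 + 6)) + 441 = (-648 - 54*13) + 441 = (-648 - 702) + 441 = -1350 + 441 = -909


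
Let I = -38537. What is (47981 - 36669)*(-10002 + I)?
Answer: -549073168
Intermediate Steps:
(47981 - 36669)*(-10002 + I) = (47981 - 36669)*(-10002 - 38537) = 11312*(-48539) = -549073168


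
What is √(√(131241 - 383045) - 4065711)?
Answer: √(-4065711 + 46*I*√119) ≈ 0.12 + 2016.4*I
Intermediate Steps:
√(√(131241 - 383045) - 4065711) = √(√(-251804) - 4065711) = √(46*I*√119 - 4065711) = √(-4065711 + 46*I*√119)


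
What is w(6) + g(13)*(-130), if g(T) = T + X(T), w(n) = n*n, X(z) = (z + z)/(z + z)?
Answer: -1784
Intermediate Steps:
X(z) = 1 (X(z) = (2*z)/((2*z)) = (2*z)*(1/(2*z)) = 1)
w(n) = n**2
g(T) = 1 + T (g(T) = T + 1 = 1 + T)
w(6) + g(13)*(-130) = 6**2 + (1 + 13)*(-130) = 36 + 14*(-130) = 36 - 1820 = -1784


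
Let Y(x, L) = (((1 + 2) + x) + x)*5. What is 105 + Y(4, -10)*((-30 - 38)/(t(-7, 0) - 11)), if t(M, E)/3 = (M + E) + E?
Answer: 1775/8 ≈ 221.88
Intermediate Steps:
t(M, E) = 3*M + 6*E (t(M, E) = 3*((M + E) + E) = 3*((E + M) + E) = 3*(M + 2*E) = 3*M + 6*E)
Y(x, L) = 15 + 10*x (Y(x, L) = ((3 + x) + x)*5 = (3 + 2*x)*5 = 15 + 10*x)
105 + Y(4, -10)*((-30 - 38)/(t(-7, 0) - 11)) = 105 + (15 + 10*4)*((-30 - 38)/((3*(-7) + 6*0) - 11)) = 105 + (15 + 40)*(-68/((-21 + 0) - 11)) = 105 + 55*(-68/(-21 - 11)) = 105 + 55*(-68/(-32)) = 105 + 55*(-68*(-1/32)) = 105 + 55*(17/8) = 105 + 935/8 = 1775/8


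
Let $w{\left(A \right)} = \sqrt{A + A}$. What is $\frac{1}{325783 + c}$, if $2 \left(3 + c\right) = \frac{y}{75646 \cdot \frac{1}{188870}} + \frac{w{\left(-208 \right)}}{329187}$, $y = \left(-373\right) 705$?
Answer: $- \frac{1550487398273202065201730}{3876851738791295034198144089} - \frac{3767424940604184 i \sqrt{26}}{3876851738791295034198144089} \approx -0.00039993 - 4.9551 \cdot 10^{-12} i$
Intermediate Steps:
$w{\left(A \right)} = \sqrt{2} \sqrt{A}$ ($w{\left(A \right)} = \sqrt{2 A} = \sqrt{2} \sqrt{A}$)
$y = -262965$
$c = - \frac{24833326713}{75646} + \frac{2 i \sqrt{26}}{329187}$ ($c = -3 + \frac{- \frac{262965}{75646 \cdot \frac{1}{188870}} + \frac{\sqrt{2} \sqrt{-208}}{329187}}{2} = -3 + \frac{- \frac{262965}{75646 \cdot \frac{1}{188870}} + \sqrt{2} \cdot 4 i \sqrt{13} \cdot \frac{1}{329187}}{2} = -3 + \frac{- \frac{262965}{\frac{37823}{94435}} + 4 i \sqrt{26} \cdot \frac{1}{329187}}{2} = -3 + \frac{\left(-262965\right) \frac{94435}{37823} + \frac{4 i \sqrt{26}}{329187}}{2} = -3 + \frac{- \frac{24833099775}{37823} + \frac{4 i \sqrt{26}}{329187}}{2} = -3 - \left(\frac{24833099775}{75646} - \frac{2 i \sqrt{26}}{329187}\right) = - \frac{24833326713}{75646} + \frac{2 i \sqrt{26}}{329187} \approx -3.2828 \cdot 10^{5} + 3.0979 \cdot 10^{-5} i$)
$\frac{1}{325783 + c} = \frac{1}{325783 - \left(\frac{24833326713}{75646} - \frac{2 i \sqrt{26}}{329187}\right)} = \frac{1}{- \frac{189145895}{75646} + \frac{2 i \sqrt{26}}{329187}}$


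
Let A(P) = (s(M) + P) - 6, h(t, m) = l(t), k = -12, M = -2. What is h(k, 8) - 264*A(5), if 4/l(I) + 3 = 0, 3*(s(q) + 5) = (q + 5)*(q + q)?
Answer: 7916/3 ≈ 2638.7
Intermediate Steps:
s(q) = -5 + 2*q*(5 + q)/3 (s(q) = -5 + ((q + 5)*(q + q))/3 = -5 + ((5 + q)*(2*q))/3 = -5 + (2*q*(5 + q))/3 = -5 + 2*q*(5 + q)/3)
l(I) = -4/3 (l(I) = 4/(-3 + 0) = 4/(-3) = 4*(-⅓) = -4/3)
h(t, m) = -4/3
A(P) = -15 + P (A(P) = ((-5 + (⅔)*(-2)² + (10/3)*(-2)) + P) - 6 = ((-5 + (⅔)*4 - 20/3) + P) - 6 = ((-5 + 8/3 - 20/3) + P) - 6 = (-9 + P) - 6 = -15 + P)
h(k, 8) - 264*A(5) = -4/3 - 264*(-15 + 5) = -4/3 - 264*(-10) = -4/3 + 2640 = 7916/3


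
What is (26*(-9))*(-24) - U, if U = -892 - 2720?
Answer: 9228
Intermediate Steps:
U = -3612
(26*(-9))*(-24) - U = (26*(-9))*(-24) - 1*(-3612) = -234*(-24) + 3612 = 5616 + 3612 = 9228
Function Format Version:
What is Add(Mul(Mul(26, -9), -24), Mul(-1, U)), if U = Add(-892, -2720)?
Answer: 9228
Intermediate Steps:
U = -3612
Add(Mul(Mul(26, -9), -24), Mul(-1, U)) = Add(Mul(Mul(26, -9), -24), Mul(-1, -3612)) = Add(Mul(-234, -24), 3612) = Add(5616, 3612) = 9228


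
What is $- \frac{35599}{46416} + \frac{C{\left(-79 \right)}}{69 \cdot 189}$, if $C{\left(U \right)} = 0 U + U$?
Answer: $- \frac{155971141}{201770352} \approx -0.77301$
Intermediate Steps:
$C{\left(U \right)} = U$ ($C{\left(U \right)} = 0 + U = U$)
$- \frac{35599}{46416} + \frac{C{\left(-79 \right)}}{69 \cdot 189} = - \frac{35599}{46416} - \frac{79}{69 \cdot 189} = \left(-35599\right) \frac{1}{46416} - \frac{79}{13041} = - \frac{35599}{46416} - \frac{79}{13041} = - \frac{155971141}{201770352}$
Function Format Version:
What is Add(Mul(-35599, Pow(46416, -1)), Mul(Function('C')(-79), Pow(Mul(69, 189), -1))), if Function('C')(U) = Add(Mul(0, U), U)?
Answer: Rational(-155971141, 201770352) ≈ -0.77301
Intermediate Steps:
Function('C')(U) = U (Function('C')(U) = Add(0, U) = U)
Add(Mul(-35599, Pow(46416, -1)), Mul(Function('C')(-79), Pow(Mul(69, 189), -1))) = Add(Mul(-35599, Pow(46416, -1)), Mul(-79, Pow(Mul(69, 189), -1))) = Add(Mul(-35599, Rational(1, 46416)), Mul(-79, Pow(13041, -1))) = Add(Rational(-35599, 46416), Mul(-79, Rational(1, 13041))) = Add(Rational(-35599, 46416), Rational(-79, 13041)) = Rational(-155971141, 201770352)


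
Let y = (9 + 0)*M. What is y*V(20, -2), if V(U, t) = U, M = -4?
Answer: -720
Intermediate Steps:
y = -36 (y = (9 + 0)*(-4) = 9*(-4) = -36)
y*V(20, -2) = -36*20 = -720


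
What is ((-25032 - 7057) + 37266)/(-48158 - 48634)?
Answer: -5177/96792 ≈ -0.053486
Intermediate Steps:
((-25032 - 7057) + 37266)/(-48158 - 48634) = (-32089 + 37266)/(-96792) = 5177*(-1/96792) = -5177/96792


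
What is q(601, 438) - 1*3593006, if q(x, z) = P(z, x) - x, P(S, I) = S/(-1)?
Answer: -3594045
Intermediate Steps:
P(S, I) = -S (P(S, I) = S*(-1) = -S)
q(x, z) = -x - z (q(x, z) = -z - x = -x - z)
q(601, 438) - 1*3593006 = (-1*601 - 1*438) - 1*3593006 = (-601 - 438) - 3593006 = -1039 - 3593006 = -3594045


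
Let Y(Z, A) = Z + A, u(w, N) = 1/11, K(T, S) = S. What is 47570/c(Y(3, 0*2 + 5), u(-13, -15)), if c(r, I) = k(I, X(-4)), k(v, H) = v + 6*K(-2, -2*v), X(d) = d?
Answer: -47570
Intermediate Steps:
k(v, H) = -11*v (k(v, H) = v + 6*(-2*v) = v - 12*v = -11*v)
u(w, N) = 1/11
Y(Z, A) = A + Z
c(r, I) = -11*I
47570/c(Y(3, 0*2 + 5), u(-13, -15)) = 47570/((-11*1/11)) = 47570/(-1) = 47570*(-1) = -47570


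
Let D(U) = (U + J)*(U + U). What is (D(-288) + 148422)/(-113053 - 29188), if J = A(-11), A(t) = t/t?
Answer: -313734/142241 ≈ -2.2057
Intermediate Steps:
A(t) = 1
J = 1
D(U) = 2*U*(1 + U) (D(U) = (U + 1)*(U + U) = (1 + U)*(2*U) = 2*U*(1 + U))
(D(-288) + 148422)/(-113053 - 29188) = (2*(-288)*(1 - 288) + 148422)/(-113053 - 29188) = (2*(-288)*(-287) + 148422)/(-142241) = (165312 + 148422)*(-1/142241) = 313734*(-1/142241) = -313734/142241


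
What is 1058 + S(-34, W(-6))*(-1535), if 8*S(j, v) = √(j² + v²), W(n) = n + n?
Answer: 1058 - 7675*√13/4 ≈ -5860.1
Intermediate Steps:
W(n) = 2*n
S(j, v) = √(j² + v²)/8
1058 + S(-34, W(-6))*(-1535) = 1058 + (√((-34)² + (2*(-6))²)/8)*(-1535) = 1058 + (√(1156 + (-12)²)/8)*(-1535) = 1058 + (√(1156 + 144)/8)*(-1535) = 1058 + (√1300/8)*(-1535) = 1058 + ((10*√13)/8)*(-1535) = 1058 + (5*√13/4)*(-1535) = 1058 - 7675*√13/4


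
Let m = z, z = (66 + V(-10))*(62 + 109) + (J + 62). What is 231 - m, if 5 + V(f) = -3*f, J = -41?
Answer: -15351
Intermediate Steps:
V(f) = -5 - 3*f
z = 15582 (z = (66 + (-5 - 3*(-10)))*(62 + 109) + (-41 + 62) = (66 + (-5 + 30))*171 + 21 = (66 + 25)*171 + 21 = 91*171 + 21 = 15561 + 21 = 15582)
m = 15582
231 - m = 231 - 1*15582 = 231 - 15582 = -15351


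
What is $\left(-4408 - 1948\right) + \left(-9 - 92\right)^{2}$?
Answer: $3845$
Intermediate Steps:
$\left(-4408 - 1948\right) + \left(-9 - 92\right)^{2} = -6356 + \left(-101\right)^{2} = -6356 + 10201 = 3845$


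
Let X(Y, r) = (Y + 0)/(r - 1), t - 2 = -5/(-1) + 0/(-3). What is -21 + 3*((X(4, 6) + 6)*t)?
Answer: 609/5 ≈ 121.80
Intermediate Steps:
t = 7 (t = 2 + (-5/(-1) + 0/(-3)) = 2 + (-5*(-1) + 0*(-⅓)) = 2 + (5 + 0) = 2 + 5 = 7)
X(Y, r) = Y/(-1 + r)
-21 + 3*((X(4, 6) + 6)*t) = -21 + 3*((4/(-1 + 6) + 6)*7) = -21 + 3*((4/5 + 6)*7) = -21 + 3*((4*(⅕) + 6)*7) = -21 + 3*((⅘ + 6)*7) = -21 + 3*((34/5)*7) = -21 + 3*(238/5) = -21 + 714/5 = 609/5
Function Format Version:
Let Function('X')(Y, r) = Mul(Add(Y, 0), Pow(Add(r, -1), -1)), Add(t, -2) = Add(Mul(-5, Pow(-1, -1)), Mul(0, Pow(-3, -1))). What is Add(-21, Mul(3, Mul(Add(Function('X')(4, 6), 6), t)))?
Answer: Rational(609, 5) ≈ 121.80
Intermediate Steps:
t = 7 (t = Add(2, Add(Mul(-5, Pow(-1, -1)), Mul(0, Pow(-3, -1)))) = Add(2, Add(Mul(-5, -1), Mul(0, Rational(-1, 3)))) = Add(2, Add(5, 0)) = Add(2, 5) = 7)
Function('X')(Y, r) = Mul(Y, Pow(Add(-1, r), -1))
Add(-21, Mul(3, Mul(Add(Function('X')(4, 6), 6), t))) = Add(-21, Mul(3, Mul(Add(Mul(4, Pow(Add(-1, 6), -1)), 6), 7))) = Add(-21, Mul(3, Mul(Add(Mul(4, Pow(5, -1)), 6), 7))) = Add(-21, Mul(3, Mul(Add(Mul(4, Rational(1, 5)), 6), 7))) = Add(-21, Mul(3, Mul(Add(Rational(4, 5), 6), 7))) = Add(-21, Mul(3, Mul(Rational(34, 5), 7))) = Add(-21, Mul(3, Rational(238, 5))) = Add(-21, Rational(714, 5)) = Rational(609, 5)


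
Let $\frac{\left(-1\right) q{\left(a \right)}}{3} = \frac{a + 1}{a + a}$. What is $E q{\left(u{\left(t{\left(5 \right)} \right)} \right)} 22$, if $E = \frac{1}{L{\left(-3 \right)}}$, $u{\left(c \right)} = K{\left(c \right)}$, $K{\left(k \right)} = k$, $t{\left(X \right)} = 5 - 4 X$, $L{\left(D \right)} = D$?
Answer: $\frac{154}{15} \approx 10.267$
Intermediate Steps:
$u{\left(c \right)} = c$
$E = - \frac{1}{3}$ ($E = \frac{1}{-3} = - \frac{1}{3} \approx -0.33333$)
$q{\left(a \right)} = - \frac{3 \left(1 + a\right)}{2 a}$ ($q{\left(a \right)} = - 3 \frac{a + 1}{a + a} = - 3 \frac{1 + a}{2 a} = - \frac{3 \left(1 + a\right)}{2 a}$)
$E q{\left(u{\left(t{\left(5 \right)} \right)} \right)} 22 = - \frac{\frac{3}{2} \frac{1}{5 - 20} \left(-1 - \left(5 - 20\right)\right)}{3} \cdot 22 = - \frac{\frac{3}{2} \frac{1}{-15} \left(-1 - -15\right)}{3} \cdot 22 = - \frac{\frac{3}{2} \left(- \frac{1}{15}\right) \left(-1 + 15\right)}{3} \cdot 22 = - \frac{\frac{3}{2} \left(- \frac{1}{15}\right) 14}{3} \cdot 22 = \left(- \frac{1}{3}\right) \left(- \frac{7}{5}\right) 22 = \frac{7}{15} \cdot 22 = \frac{154}{15}$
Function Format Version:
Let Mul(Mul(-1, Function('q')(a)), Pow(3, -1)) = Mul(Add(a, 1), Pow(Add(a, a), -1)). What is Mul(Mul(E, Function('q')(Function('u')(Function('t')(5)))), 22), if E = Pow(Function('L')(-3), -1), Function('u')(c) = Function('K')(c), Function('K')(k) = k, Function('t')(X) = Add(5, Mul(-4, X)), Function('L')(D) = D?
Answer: Rational(154, 15) ≈ 10.267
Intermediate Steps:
Function('u')(c) = c
E = Rational(-1, 3) (E = Pow(-3, -1) = Rational(-1, 3) ≈ -0.33333)
Function('q')(a) = Mul(Rational(-3, 2), Pow(a, -1), Add(1, a)) (Function('q')(a) = Mul(-3, Mul(Add(a, 1), Pow(Add(a, a), -1))) = Mul(-3, Mul(Add(1, a), Pow(Mul(2, a), -1))) = Mul(-3, Mul(Add(1, a), Mul(Rational(1, 2), Pow(a, -1)))) = Mul(-3, Mul(Rational(1, 2), Pow(a, -1), Add(1, a))) = Mul(Rational(-3, 2), Pow(a, -1), Add(1, a)))
Mul(Mul(E, Function('q')(Function('u')(Function('t')(5)))), 22) = Mul(Mul(Rational(-1, 3), Mul(Rational(3, 2), Pow(Add(5, Mul(-4, 5)), -1), Add(-1, Mul(-1, Add(5, Mul(-4, 5)))))), 22) = Mul(Mul(Rational(-1, 3), Mul(Rational(3, 2), Pow(Add(5, -20), -1), Add(-1, Mul(-1, Add(5, -20))))), 22) = Mul(Mul(Rational(-1, 3), Mul(Rational(3, 2), Pow(-15, -1), Add(-1, Mul(-1, -15)))), 22) = Mul(Mul(Rational(-1, 3), Mul(Rational(3, 2), Rational(-1, 15), Add(-1, 15))), 22) = Mul(Mul(Rational(-1, 3), Mul(Rational(3, 2), Rational(-1, 15), 14)), 22) = Mul(Mul(Rational(-1, 3), Rational(-7, 5)), 22) = Mul(Rational(7, 15), 22) = Rational(154, 15)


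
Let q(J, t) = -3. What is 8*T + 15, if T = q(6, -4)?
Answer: -9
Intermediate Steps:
T = -3
8*T + 15 = 8*(-3) + 15 = -24 + 15 = -9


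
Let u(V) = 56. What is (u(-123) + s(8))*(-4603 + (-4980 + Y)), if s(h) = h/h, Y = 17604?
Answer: 457197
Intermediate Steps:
s(h) = 1
(u(-123) + s(8))*(-4603 + (-4980 + Y)) = (56 + 1)*(-4603 + (-4980 + 17604)) = 57*(-4603 + 12624) = 57*8021 = 457197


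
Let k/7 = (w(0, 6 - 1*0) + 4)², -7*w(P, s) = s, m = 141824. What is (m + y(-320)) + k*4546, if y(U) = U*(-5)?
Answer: 3204232/7 ≈ 4.5775e+5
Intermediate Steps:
y(U) = -5*U
w(P, s) = -s/7
k = 484/7 (k = 7*(-(6 - 1*0)/7 + 4)² = 7*(-(6 + 0)/7 + 4)² = 7*(-⅐*6 + 4)² = 7*(-6/7 + 4)² = 7*(22/7)² = 7*(484/49) = 484/7 ≈ 69.143)
(m + y(-320)) + k*4546 = (141824 - 5*(-320)) + (484/7)*4546 = (141824 + 1600) + 2200264/7 = 143424 + 2200264/7 = 3204232/7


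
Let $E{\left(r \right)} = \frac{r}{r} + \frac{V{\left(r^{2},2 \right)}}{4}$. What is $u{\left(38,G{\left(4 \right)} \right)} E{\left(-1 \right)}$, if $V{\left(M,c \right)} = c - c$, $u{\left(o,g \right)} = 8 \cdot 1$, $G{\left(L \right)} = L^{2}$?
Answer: $8$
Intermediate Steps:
$u{\left(o,g \right)} = 8$
$V{\left(M,c \right)} = 0$
$E{\left(r \right)} = 1$ ($E{\left(r \right)} = \frac{r}{r} + \frac{0}{4} = 1 + 0 \cdot \frac{1}{4} = 1 + 0 = 1$)
$u{\left(38,G{\left(4 \right)} \right)} E{\left(-1 \right)} = 8 \cdot 1 = 8$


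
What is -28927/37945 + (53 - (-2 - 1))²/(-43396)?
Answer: -343577903/411665305 ≈ -0.83461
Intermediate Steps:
-28927/37945 + (53 - (-2 - 1))²/(-43396) = -28927*1/37945 + (53 - 1*(-3))²*(-1/43396) = -28927/37945 + (53 + 3)²*(-1/43396) = -28927/37945 + 56²*(-1/43396) = -28927/37945 + 3136*(-1/43396) = -28927/37945 - 784/10849 = -343577903/411665305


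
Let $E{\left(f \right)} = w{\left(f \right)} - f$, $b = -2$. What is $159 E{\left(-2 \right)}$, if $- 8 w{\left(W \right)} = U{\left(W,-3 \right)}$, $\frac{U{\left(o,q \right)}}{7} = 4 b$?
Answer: $1431$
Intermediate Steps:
$U{\left(o,q \right)} = -56$ ($U{\left(o,q \right)} = 7 \cdot 4 \left(-2\right) = 7 \left(-8\right) = -56$)
$w{\left(W \right)} = 7$ ($w{\left(W \right)} = \left(- \frac{1}{8}\right) \left(-56\right) = 7$)
$E{\left(f \right)} = 7 - f$
$159 E{\left(-2 \right)} = 159 \left(7 - -2\right) = 159 \left(7 + 2\right) = 159 \cdot 9 = 1431$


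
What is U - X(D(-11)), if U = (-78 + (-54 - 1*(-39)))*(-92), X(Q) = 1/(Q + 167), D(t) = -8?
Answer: 1360403/159 ≈ 8556.0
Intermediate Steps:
X(Q) = 1/(167 + Q)
U = 8556 (U = (-78 + (-54 + 39))*(-92) = (-78 - 15)*(-92) = -93*(-92) = 8556)
U - X(D(-11)) = 8556 - 1/(167 - 8) = 8556 - 1/159 = 1360403/159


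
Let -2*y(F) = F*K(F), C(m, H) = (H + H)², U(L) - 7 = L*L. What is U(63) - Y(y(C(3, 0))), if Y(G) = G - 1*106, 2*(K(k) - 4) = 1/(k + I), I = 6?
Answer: 4082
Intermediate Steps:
K(k) = 4 + 1/(2*(6 + k)) (K(k) = 4 + 1/(2*(k + 6)) = 4 + 1/(2*(6 + k)))
U(L) = 7 + L² (U(L) = 7 + L*L = 7 + L²)
C(m, H) = 4*H² (C(m, H) = (2*H)² = 4*H²)
y(F) = -F*(49 + 8*F)/(4*(6 + F)) (y(F) = -F*(49 + 8*F)/(2*(6 + F))/2 = -F*(49 + 8*F)/(4*(6 + F)))
Y(G) = -106 + G (Y(G) = G - 106 = -106 + G)
U(63) - Y(y(C(3, 0))) = (7 + 63²) - (-106 - 4*0²*(49 + 8*(4*0²))/(24 + 4*(4*0²))) = (7 + 3969) - (-106 - 4*0*(49 + 8*(4*0))/(24 + 4*(4*0))) = 3976 - (-106 - 1*0*(49 + 8*0)/(24 + 4*0)) = 3976 - (-106 - 1*0*(49 + 0)/(24 + 0)) = 3976 - (-106 - 1*0*49/24) = 3976 - (-106 - 1*0*1/24*49) = 3976 - (-106 + 0) = 3976 - 1*(-106) = 3976 + 106 = 4082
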